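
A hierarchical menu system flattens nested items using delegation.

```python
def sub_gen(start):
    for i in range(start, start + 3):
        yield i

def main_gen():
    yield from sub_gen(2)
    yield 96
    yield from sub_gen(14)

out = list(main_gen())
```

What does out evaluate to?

Step 1: main_gen() delegates to sub_gen(2):
  yield 2
  yield 3
  yield 4
Step 2: yield 96
Step 3: Delegates to sub_gen(14):
  yield 14
  yield 15
  yield 16
Therefore out = [2, 3, 4, 96, 14, 15, 16].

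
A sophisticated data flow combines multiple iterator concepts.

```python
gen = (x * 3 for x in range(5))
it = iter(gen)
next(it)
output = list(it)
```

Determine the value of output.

Step 1: Generator produces [0, 3, 6, 9, 12].
Step 2: next(it) consumes first element (0).
Step 3: list(it) collects remaining: [3, 6, 9, 12].
Therefore output = [3, 6, 9, 12].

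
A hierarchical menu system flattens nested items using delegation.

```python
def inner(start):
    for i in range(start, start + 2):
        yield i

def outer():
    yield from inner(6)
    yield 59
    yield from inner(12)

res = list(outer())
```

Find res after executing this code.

Step 1: outer() delegates to inner(6):
  yield 6
  yield 7
Step 2: yield 59
Step 3: Delegates to inner(12):
  yield 12
  yield 13
Therefore res = [6, 7, 59, 12, 13].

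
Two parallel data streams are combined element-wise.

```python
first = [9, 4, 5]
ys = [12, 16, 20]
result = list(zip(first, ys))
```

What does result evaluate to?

Step 1: zip pairs elements at same index:
  Index 0: (9, 12)
  Index 1: (4, 16)
  Index 2: (5, 20)
Therefore result = [(9, 12), (4, 16), (5, 20)].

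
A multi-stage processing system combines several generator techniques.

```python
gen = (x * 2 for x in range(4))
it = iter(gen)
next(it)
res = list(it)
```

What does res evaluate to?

Step 1: Generator produces [0, 2, 4, 6].
Step 2: next(it) consumes first element (0).
Step 3: list(it) collects remaining: [2, 4, 6].
Therefore res = [2, 4, 6].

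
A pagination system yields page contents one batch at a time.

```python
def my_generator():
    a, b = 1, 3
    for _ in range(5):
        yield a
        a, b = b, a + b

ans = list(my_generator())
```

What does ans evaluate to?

Step 1: Fibonacci-like sequence starting with a=1, b=3:
  Iteration 1: yield a=1, then a,b = 3,4
  Iteration 2: yield a=3, then a,b = 4,7
  Iteration 3: yield a=4, then a,b = 7,11
  Iteration 4: yield a=7, then a,b = 11,18
  Iteration 5: yield a=11, then a,b = 18,29
Therefore ans = [1, 3, 4, 7, 11].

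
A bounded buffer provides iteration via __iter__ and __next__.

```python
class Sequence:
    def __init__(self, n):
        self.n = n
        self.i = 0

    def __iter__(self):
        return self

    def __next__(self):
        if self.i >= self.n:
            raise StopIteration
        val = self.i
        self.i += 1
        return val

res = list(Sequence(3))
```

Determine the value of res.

Step 1: Sequence(3) creates an iterator counting 0 to 2.
Step 2: list() consumes all values: [0, 1, 2].
Therefore res = [0, 1, 2].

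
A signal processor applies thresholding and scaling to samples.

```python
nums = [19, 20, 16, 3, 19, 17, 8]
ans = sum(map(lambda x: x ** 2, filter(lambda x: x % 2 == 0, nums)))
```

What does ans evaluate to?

Step 1: Filter even numbers from [19, 20, 16, 3, 19, 17, 8]: [20, 16, 8]
Step 2: Square each: [400, 256, 64]
Step 3: Sum = 720.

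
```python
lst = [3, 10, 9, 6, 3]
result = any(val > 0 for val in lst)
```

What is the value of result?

Step 1: Check val > 0 for each element in [3, 10, 9, 6, 3]:
  3 > 0: True
  10 > 0: True
  9 > 0: True
  6 > 0: True
  3 > 0: True
Step 2: any() returns True.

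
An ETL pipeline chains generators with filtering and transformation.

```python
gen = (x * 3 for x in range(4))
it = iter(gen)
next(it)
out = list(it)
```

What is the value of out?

Step 1: Generator produces [0, 3, 6, 9].
Step 2: next(it) consumes first element (0).
Step 3: list(it) collects remaining: [3, 6, 9].
Therefore out = [3, 6, 9].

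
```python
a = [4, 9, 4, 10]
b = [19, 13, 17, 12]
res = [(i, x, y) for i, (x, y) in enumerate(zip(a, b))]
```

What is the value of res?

Step 1: enumerate(zip(a, b)) gives index with paired elements:
  i=0: (4, 19)
  i=1: (9, 13)
  i=2: (4, 17)
  i=3: (10, 12)
Therefore res = [(0, 4, 19), (1, 9, 13), (2, 4, 17), (3, 10, 12)].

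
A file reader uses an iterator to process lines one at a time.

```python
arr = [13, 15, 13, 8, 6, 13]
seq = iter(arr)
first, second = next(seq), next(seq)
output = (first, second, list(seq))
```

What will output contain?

Step 1: Create iterator over [13, 15, 13, 8, 6, 13].
Step 2: first = 13, second = 15.
Step 3: Remaining elements: [13, 8, 6, 13].
Therefore output = (13, 15, [13, 8, 6, 13]).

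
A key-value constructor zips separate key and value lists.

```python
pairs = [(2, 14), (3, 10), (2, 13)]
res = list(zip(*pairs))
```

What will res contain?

Step 1: zip(*pairs) transposes: unzips [(2, 14), (3, 10), (2, 13)] into separate sequences.
Step 2: First elements: (2, 3, 2), second elements: (14, 10, 13).
Therefore res = [(2, 3, 2), (14, 10, 13)].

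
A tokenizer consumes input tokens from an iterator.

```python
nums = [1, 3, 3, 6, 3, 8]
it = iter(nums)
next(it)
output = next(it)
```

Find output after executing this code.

Step 1: Create iterator over [1, 3, 3, 6, 3, 8].
Step 2: next() consumes 1.
Step 3: next() returns 3.
Therefore output = 3.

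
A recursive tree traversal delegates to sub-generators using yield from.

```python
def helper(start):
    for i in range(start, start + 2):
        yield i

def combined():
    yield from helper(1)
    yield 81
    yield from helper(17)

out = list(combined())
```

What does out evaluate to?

Step 1: combined() delegates to helper(1):
  yield 1
  yield 2
Step 2: yield 81
Step 3: Delegates to helper(17):
  yield 17
  yield 18
Therefore out = [1, 2, 81, 17, 18].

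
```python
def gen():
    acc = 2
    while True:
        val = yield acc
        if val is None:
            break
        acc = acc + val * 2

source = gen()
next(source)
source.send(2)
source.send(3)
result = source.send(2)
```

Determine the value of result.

Step 1: next() -> yield acc=2.
Step 2: send(2) -> val=2, acc = 2 + 2*2 = 6, yield 6.
Step 3: send(3) -> val=3, acc = 6 + 3*2 = 12, yield 12.
Step 4: send(2) -> val=2, acc = 12 + 2*2 = 16, yield 16.
Therefore result = 16.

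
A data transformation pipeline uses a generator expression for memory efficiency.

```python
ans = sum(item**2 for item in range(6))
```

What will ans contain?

Step 1: Compute item**2 for each item in range(6):
  item=0: 0**2 = 0
  item=1: 1**2 = 1
  item=2: 2**2 = 4
  item=3: 3**2 = 9
  item=4: 4**2 = 16
  item=5: 5**2 = 25
Step 2: sum = 0 + 1 + 4 + 9 + 16 + 25 = 55.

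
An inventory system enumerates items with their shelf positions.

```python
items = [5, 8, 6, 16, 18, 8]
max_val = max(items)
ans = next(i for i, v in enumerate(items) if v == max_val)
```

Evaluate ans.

Step 1: max([5, 8, 6, 16, 18, 8]) = 18.
Step 2: Find first index where value == 18:
  Index 0: 5 != 18
  Index 1: 8 != 18
  Index 2: 6 != 18
  Index 3: 16 != 18
  Index 4: 18 == 18, found!
Therefore ans = 4.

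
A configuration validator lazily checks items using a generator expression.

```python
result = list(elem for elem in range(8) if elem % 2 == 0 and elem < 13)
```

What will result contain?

Step 1: Filter range(8) where elem % 2 == 0 and elem < 13:
  elem=0: both conditions met, included
  elem=1: excluded (1 % 2 != 0)
  elem=2: both conditions met, included
  elem=3: excluded (3 % 2 != 0)
  elem=4: both conditions met, included
  elem=5: excluded (5 % 2 != 0)
  elem=6: both conditions met, included
  elem=7: excluded (7 % 2 != 0)
Therefore result = [0, 2, 4, 6].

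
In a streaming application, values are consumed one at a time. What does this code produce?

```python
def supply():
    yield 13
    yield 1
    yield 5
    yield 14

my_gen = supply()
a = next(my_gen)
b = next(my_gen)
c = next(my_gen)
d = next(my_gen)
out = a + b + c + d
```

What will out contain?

Step 1: Create generator and consume all values:
  a = next(my_gen) = 13
  b = next(my_gen) = 1
  c = next(my_gen) = 5
  d = next(my_gen) = 14
Step 2: out = 13 + 1 + 5 + 14 = 33.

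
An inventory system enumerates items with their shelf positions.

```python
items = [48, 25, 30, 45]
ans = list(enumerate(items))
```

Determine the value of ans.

Step 1: enumerate pairs each element with its index:
  (0, 48)
  (1, 25)
  (2, 30)
  (3, 45)
Therefore ans = [(0, 48), (1, 25), (2, 30), (3, 45)].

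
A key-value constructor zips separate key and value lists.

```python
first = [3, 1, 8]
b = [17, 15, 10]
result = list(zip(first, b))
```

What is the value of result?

Step 1: zip pairs elements at same index:
  Index 0: (3, 17)
  Index 1: (1, 15)
  Index 2: (8, 10)
Therefore result = [(3, 17), (1, 15), (8, 10)].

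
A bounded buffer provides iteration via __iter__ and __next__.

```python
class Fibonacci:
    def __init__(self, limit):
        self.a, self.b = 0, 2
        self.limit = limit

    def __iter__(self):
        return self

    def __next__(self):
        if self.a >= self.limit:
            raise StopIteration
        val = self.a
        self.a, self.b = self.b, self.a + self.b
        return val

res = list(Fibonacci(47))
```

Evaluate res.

Step 1: Fibonacci-like sequence (a=0, b=2) until >= 47:
  Yield 0, then a,b = 2,2
  Yield 2, then a,b = 2,4
  Yield 2, then a,b = 4,6
  Yield 4, then a,b = 6,10
  Yield 6, then a,b = 10,16
  Yield 10, then a,b = 16,26
  Yield 16, then a,b = 26,42
  Yield 26, then a,b = 42,68
  Yield 42, then a,b = 68,110
Step 2: 68 >= 47, stop.
Therefore res = [0, 2, 2, 4, 6, 10, 16, 26, 42].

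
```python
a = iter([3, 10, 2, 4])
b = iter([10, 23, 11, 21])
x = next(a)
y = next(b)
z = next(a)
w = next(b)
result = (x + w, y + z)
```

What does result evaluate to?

Step 1: a iterates [3, 10, 2, 4], b iterates [10, 23, 11, 21].
Step 2: x = next(a) = 3, y = next(b) = 10.
Step 3: z = next(a) = 10, w = next(b) = 23.
Step 4: result = (3 + 23, 10 + 10) = (26, 20).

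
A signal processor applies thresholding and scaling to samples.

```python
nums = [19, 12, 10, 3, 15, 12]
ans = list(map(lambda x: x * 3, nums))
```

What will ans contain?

Step 1: Apply lambda x: x * 3 to each element:
  19 -> 57
  12 -> 36
  10 -> 30
  3 -> 9
  15 -> 45
  12 -> 36
Therefore ans = [57, 36, 30, 9, 45, 36].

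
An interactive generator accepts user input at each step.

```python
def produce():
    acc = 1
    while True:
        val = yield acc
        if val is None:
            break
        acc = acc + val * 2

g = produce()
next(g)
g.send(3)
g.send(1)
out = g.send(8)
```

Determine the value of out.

Step 1: next() -> yield acc=1.
Step 2: send(3) -> val=3, acc = 1 + 3*2 = 7, yield 7.
Step 3: send(1) -> val=1, acc = 7 + 1*2 = 9, yield 9.
Step 4: send(8) -> val=8, acc = 9 + 8*2 = 25, yield 25.
Therefore out = 25.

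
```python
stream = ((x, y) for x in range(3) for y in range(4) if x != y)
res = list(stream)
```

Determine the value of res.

Step 1: Nested generator over range(3) x range(4) where x != y:
  (0, 0): excluded (x == y)
  (0, 1): included
  (0, 2): included
  (0, 3): included
  (1, 0): included
  (1, 1): excluded (x == y)
  (1, 2): included
  (1, 3): included
  (2, 0): included
  (2, 1): included
  (2, 2): excluded (x == y)
  (2, 3): included
Therefore res = [(0, 1), (0, 2), (0, 3), (1, 0), (1, 2), (1, 3), (2, 0), (2, 1), (2, 3)].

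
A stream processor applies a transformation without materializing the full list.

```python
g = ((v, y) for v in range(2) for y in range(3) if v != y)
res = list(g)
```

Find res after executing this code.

Step 1: Nested generator over range(2) x range(3) where v != y:
  (0, 0): excluded (v == y)
  (0, 1): included
  (0, 2): included
  (1, 0): included
  (1, 1): excluded (v == y)
  (1, 2): included
Therefore res = [(0, 1), (0, 2), (1, 0), (1, 2)].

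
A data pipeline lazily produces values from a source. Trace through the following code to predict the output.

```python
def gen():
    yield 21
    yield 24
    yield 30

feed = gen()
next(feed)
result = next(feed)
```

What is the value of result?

Step 1: gen() creates a generator.
Step 2: next(feed) yields 21 (consumed and discarded).
Step 3: next(feed) yields 24, assigned to result.
Therefore result = 24.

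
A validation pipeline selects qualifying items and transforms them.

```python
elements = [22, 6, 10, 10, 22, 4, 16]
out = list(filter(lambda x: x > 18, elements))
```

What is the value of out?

Step 1: Filter elements > 18:
  22: kept
  6: removed
  10: removed
  10: removed
  22: kept
  4: removed
  16: removed
Therefore out = [22, 22].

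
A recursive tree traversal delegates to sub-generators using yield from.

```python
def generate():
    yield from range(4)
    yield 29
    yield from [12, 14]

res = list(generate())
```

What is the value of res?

Step 1: Trace yields in order:
  yield 0
  yield 1
  yield 2
  yield 3
  yield 29
  yield 12
  yield 14
Therefore res = [0, 1, 2, 3, 29, 12, 14].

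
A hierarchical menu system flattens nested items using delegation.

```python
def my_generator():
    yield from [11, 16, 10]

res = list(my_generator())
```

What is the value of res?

Step 1: yield from delegates to the iterable, yielding each element.
Step 2: Collected values: [11, 16, 10].
Therefore res = [11, 16, 10].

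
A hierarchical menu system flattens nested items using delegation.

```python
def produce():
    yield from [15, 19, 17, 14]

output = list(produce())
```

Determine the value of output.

Step 1: yield from delegates to the iterable, yielding each element.
Step 2: Collected values: [15, 19, 17, 14].
Therefore output = [15, 19, 17, 14].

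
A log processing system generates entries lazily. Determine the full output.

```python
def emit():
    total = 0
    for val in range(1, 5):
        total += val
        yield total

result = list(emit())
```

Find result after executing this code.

Step 1: Generator accumulates running sum:
  val=1: total = 1, yield 1
  val=2: total = 3, yield 3
  val=3: total = 6, yield 6
  val=4: total = 10, yield 10
Therefore result = [1, 3, 6, 10].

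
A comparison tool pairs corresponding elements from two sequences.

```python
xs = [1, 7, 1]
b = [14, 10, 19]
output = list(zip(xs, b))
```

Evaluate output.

Step 1: zip pairs elements at same index:
  Index 0: (1, 14)
  Index 1: (7, 10)
  Index 2: (1, 19)
Therefore output = [(1, 14), (7, 10), (1, 19)].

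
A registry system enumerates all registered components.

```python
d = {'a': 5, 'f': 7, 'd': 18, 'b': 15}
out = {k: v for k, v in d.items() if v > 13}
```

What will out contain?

Step 1: Filter items where value > 13:
  'a': 5 <= 13: removed
  'f': 7 <= 13: removed
  'd': 18 > 13: kept
  'b': 15 > 13: kept
Therefore out = {'d': 18, 'b': 15}.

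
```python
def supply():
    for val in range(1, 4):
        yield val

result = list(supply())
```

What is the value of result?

Step 1: The generator yields each value from range(1, 4).
Step 2: list() consumes all yields: [1, 2, 3].
Therefore result = [1, 2, 3].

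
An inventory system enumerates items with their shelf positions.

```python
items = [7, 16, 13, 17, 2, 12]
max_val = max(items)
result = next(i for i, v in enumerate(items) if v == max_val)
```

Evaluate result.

Step 1: max([7, 16, 13, 17, 2, 12]) = 17.
Step 2: Find first index where value == 17:
  Index 0: 7 != 17
  Index 1: 16 != 17
  Index 2: 13 != 17
  Index 3: 17 == 17, found!
Therefore result = 3.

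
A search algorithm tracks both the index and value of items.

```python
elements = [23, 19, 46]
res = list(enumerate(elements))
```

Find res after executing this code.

Step 1: enumerate pairs each element with its index:
  (0, 23)
  (1, 19)
  (2, 46)
Therefore res = [(0, 23), (1, 19), (2, 46)].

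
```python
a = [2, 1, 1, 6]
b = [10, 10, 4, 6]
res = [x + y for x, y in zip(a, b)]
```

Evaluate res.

Step 1: Add corresponding elements:
  2 + 10 = 12
  1 + 10 = 11
  1 + 4 = 5
  6 + 6 = 12
Therefore res = [12, 11, 5, 12].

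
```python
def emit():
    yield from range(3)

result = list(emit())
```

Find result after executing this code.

Step 1: yield from delegates to the iterable, yielding each element.
Step 2: Collected values: [0, 1, 2].
Therefore result = [0, 1, 2].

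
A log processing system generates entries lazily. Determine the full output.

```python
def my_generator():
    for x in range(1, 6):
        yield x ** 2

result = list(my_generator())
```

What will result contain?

Step 1: For each x in range(1, 6), yield x**2:
  x=1: yield 1**2 = 1
  x=2: yield 2**2 = 4
  x=3: yield 3**2 = 9
  x=4: yield 4**2 = 16
  x=5: yield 5**2 = 25
Therefore result = [1, 4, 9, 16, 25].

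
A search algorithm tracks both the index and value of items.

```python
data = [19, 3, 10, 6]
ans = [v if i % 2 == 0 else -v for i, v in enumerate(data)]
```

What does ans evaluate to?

Step 1: For each (i, v), keep v if i is even, negate if odd:
  i=0 (even): keep 19
  i=1 (odd): negate to -3
  i=2 (even): keep 10
  i=3 (odd): negate to -6
Therefore ans = [19, -3, 10, -6].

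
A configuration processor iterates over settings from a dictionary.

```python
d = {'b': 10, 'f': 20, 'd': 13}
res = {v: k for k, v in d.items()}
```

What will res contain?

Step 1: Invert dict (swap keys and values):
  'b': 10 -> 10: 'b'
  'f': 20 -> 20: 'f'
  'd': 13 -> 13: 'd'
Therefore res = {10: 'b', 20: 'f', 13: 'd'}.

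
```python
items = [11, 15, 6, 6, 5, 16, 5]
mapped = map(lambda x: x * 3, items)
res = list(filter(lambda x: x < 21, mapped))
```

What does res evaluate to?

Step 1: Map x * 3:
  11 -> 33
  15 -> 45
  6 -> 18
  6 -> 18
  5 -> 15
  16 -> 48
  5 -> 15
Step 2: Filter for < 21:
  33: removed
  45: removed
  18: kept
  18: kept
  15: kept
  48: removed
  15: kept
Therefore res = [18, 18, 15, 15].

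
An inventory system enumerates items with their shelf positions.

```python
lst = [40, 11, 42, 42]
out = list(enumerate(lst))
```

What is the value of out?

Step 1: enumerate pairs each element with its index:
  (0, 40)
  (1, 11)
  (2, 42)
  (3, 42)
Therefore out = [(0, 40), (1, 11), (2, 42), (3, 42)].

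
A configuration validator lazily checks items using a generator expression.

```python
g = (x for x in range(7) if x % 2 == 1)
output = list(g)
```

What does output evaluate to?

Step 1: Filter range(7) keeping only odd values:
  x=0: even, excluded
  x=1: odd, included
  x=2: even, excluded
  x=3: odd, included
  x=4: even, excluded
  x=5: odd, included
  x=6: even, excluded
Therefore output = [1, 3, 5].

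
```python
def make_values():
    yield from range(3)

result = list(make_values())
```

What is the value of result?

Step 1: yield from delegates to the iterable, yielding each element.
Step 2: Collected values: [0, 1, 2].
Therefore result = [0, 1, 2].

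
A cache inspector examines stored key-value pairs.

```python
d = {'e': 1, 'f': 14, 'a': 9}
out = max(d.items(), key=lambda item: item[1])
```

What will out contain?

Step 1: Find item with maximum value:
  ('e', 1)
  ('f', 14)
  ('a', 9)
Step 2: Maximum value is 14 at key 'f'.
Therefore out = ('f', 14).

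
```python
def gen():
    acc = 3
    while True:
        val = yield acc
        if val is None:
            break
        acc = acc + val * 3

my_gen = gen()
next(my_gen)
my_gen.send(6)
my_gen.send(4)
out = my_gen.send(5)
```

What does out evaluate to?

Step 1: next() -> yield acc=3.
Step 2: send(6) -> val=6, acc = 3 + 6*3 = 21, yield 21.
Step 3: send(4) -> val=4, acc = 21 + 4*3 = 33, yield 33.
Step 4: send(5) -> val=5, acc = 33 + 5*3 = 48, yield 48.
Therefore out = 48.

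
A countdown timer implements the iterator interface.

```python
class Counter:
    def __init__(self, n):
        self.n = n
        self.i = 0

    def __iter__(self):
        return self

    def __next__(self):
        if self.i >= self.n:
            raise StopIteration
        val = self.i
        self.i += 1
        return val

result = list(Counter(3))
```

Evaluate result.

Step 1: Counter(3) creates an iterator counting 0 to 2.
Step 2: list() consumes all values: [0, 1, 2].
Therefore result = [0, 1, 2].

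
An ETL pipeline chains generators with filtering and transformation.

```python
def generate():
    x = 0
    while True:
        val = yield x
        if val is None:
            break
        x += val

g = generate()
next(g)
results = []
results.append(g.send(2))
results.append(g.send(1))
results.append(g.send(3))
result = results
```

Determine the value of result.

Step 1: next(g) -> yield 0.
Step 2: send(2) -> x = 2, yield 2.
Step 3: send(1) -> x = 3, yield 3.
Step 4: send(3) -> x = 6, yield 6.
Therefore result = [2, 3, 6].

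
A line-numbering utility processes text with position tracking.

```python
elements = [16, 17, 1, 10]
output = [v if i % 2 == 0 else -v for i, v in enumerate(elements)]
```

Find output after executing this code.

Step 1: For each (i, v), keep v if i is even, negate if odd:
  i=0 (even): keep 16
  i=1 (odd): negate to -17
  i=2 (even): keep 1
  i=3 (odd): negate to -10
Therefore output = [16, -17, 1, -10].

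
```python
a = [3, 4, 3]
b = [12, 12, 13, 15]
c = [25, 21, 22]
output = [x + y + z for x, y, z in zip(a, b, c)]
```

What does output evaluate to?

Step 1: zip three lists (truncates to shortest, len=3):
  3 + 12 + 25 = 40
  4 + 12 + 21 = 37
  3 + 13 + 22 = 38
Therefore output = [40, 37, 38].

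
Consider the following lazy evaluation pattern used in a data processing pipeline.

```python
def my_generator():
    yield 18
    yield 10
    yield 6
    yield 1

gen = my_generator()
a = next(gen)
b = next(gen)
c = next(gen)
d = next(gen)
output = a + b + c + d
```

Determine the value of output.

Step 1: Create generator and consume all values:
  a = next(gen) = 18
  b = next(gen) = 10
  c = next(gen) = 6
  d = next(gen) = 1
Step 2: output = 18 + 10 + 6 + 1 = 35.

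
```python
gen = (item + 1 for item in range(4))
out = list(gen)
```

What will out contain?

Step 1: For each item in range(4), compute item+1:
  item=0: 0+1 = 1
  item=1: 1+1 = 2
  item=2: 2+1 = 3
  item=3: 3+1 = 4
Therefore out = [1, 2, 3, 4].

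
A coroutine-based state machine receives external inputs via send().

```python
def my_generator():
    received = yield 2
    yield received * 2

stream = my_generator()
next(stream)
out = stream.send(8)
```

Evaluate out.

Step 1: next(stream) advances to first yield, producing 2.
Step 2: send(8) resumes, received = 8.
Step 3: yield received * 2 = 8 * 2 = 16.
Therefore out = 16.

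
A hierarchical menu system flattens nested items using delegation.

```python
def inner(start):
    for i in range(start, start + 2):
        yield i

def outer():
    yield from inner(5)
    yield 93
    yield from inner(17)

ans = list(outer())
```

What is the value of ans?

Step 1: outer() delegates to inner(5):
  yield 5
  yield 6
Step 2: yield 93
Step 3: Delegates to inner(17):
  yield 17
  yield 18
Therefore ans = [5, 6, 93, 17, 18].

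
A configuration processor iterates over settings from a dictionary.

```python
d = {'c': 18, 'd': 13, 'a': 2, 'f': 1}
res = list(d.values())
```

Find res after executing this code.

Step 1: d.values() returns the dictionary values in insertion order.
Therefore res = [18, 13, 2, 1].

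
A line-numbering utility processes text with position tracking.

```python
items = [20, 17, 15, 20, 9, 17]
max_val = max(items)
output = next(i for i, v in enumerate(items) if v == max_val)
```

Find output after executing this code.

Step 1: max([20, 17, 15, 20, 9, 17]) = 20.
Step 2: Find first index where value == 20:
  Index 0: 20 == 20, found!
Therefore output = 0.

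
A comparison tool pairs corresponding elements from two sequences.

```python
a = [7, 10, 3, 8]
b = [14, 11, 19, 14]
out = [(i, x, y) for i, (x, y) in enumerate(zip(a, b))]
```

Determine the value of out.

Step 1: enumerate(zip(a, b)) gives index with paired elements:
  i=0: (7, 14)
  i=1: (10, 11)
  i=2: (3, 19)
  i=3: (8, 14)
Therefore out = [(0, 7, 14), (1, 10, 11), (2, 3, 19), (3, 8, 14)].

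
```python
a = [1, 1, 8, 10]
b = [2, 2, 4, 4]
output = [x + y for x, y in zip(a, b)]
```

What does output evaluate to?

Step 1: Add corresponding elements:
  1 + 2 = 3
  1 + 2 = 3
  8 + 4 = 12
  10 + 4 = 14
Therefore output = [3, 3, 12, 14].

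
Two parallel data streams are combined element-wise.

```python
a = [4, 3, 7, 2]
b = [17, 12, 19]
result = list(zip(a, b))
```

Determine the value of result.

Step 1: zip stops at shortest (len(a)=4, len(b)=3):
  Index 0: (4, 17)
  Index 1: (3, 12)
  Index 2: (7, 19)
Step 2: Last element of a (2) has no pair, dropped.
Therefore result = [(4, 17), (3, 12), (7, 19)].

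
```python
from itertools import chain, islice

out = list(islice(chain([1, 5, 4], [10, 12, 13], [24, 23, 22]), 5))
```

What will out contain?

Step 1: chain([1, 5, 4], [10, 12, 13], [24, 23, 22]) = [1, 5, 4, 10, 12, 13, 24, 23, 22].
Step 2: islice takes first 5 elements: [1, 5, 4, 10, 12].
Therefore out = [1, 5, 4, 10, 12].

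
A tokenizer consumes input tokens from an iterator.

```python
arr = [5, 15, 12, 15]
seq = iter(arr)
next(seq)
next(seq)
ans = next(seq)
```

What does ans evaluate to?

Step 1: Create iterator over [5, 15, 12, 15].
Step 2: next() consumes 5.
Step 3: next() consumes 15.
Step 4: next() returns 12.
Therefore ans = 12.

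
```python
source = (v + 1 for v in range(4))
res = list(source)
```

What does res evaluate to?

Step 1: For each v in range(4), compute v+1:
  v=0: 0+1 = 1
  v=1: 1+1 = 2
  v=2: 2+1 = 3
  v=3: 3+1 = 4
Therefore res = [1, 2, 3, 4].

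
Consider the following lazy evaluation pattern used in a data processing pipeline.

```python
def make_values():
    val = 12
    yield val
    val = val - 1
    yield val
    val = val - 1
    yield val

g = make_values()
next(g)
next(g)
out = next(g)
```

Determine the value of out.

Step 1: Trace through generator execution:
  Yield 1: val starts at 12, yield 12
  Yield 2: val = 12 - 1 = 11, yield 11
  Yield 3: val = 11 - 1 = 10, yield 10
Step 2: First next() gets 12, second next() gets the second value, third next() yields 10.
Therefore out = 10.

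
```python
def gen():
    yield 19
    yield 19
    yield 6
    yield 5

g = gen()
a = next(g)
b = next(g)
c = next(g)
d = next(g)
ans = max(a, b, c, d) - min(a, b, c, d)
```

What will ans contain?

Step 1: Create generator and consume all values:
  a = next(g) = 19
  b = next(g) = 19
  c = next(g) = 6
  d = next(g) = 5
Step 2: max = 19, min = 5, ans = 19 - 5 = 14.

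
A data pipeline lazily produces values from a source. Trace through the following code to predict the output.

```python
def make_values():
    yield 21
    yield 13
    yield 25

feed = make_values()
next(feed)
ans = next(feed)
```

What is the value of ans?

Step 1: make_values() creates a generator.
Step 2: next(feed) yields 21 (consumed and discarded).
Step 3: next(feed) yields 13, assigned to ans.
Therefore ans = 13.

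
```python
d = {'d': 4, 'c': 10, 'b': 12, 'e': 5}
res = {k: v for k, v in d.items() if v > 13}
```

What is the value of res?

Step 1: Filter items where value > 13:
  'd': 4 <= 13: removed
  'c': 10 <= 13: removed
  'b': 12 <= 13: removed
  'e': 5 <= 13: removed
Therefore res = {}.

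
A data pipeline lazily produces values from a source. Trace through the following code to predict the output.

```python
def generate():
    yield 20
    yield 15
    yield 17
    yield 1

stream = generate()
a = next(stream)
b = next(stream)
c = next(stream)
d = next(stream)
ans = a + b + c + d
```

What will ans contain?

Step 1: Create generator and consume all values:
  a = next(stream) = 20
  b = next(stream) = 15
  c = next(stream) = 17
  d = next(stream) = 1
Step 2: ans = 20 + 15 + 17 + 1 = 53.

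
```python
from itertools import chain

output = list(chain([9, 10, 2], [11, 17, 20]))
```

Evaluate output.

Step 1: chain() concatenates iterables: [9, 10, 2] + [11, 17, 20].
Therefore output = [9, 10, 2, 11, 17, 20].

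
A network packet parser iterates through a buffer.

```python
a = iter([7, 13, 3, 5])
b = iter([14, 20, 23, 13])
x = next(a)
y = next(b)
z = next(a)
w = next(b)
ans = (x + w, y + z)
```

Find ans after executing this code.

Step 1: a iterates [7, 13, 3, 5], b iterates [14, 20, 23, 13].
Step 2: x = next(a) = 7, y = next(b) = 14.
Step 3: z = next(a) = 13, w = next(b) = 20.
Step 4: ans = (7 + 20, 14 + 13) = (27, 27).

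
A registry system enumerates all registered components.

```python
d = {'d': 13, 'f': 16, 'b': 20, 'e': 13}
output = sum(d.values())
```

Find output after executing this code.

Step 1: d.values() = [13, 16, 20, 13].
Step 2: sum = 62.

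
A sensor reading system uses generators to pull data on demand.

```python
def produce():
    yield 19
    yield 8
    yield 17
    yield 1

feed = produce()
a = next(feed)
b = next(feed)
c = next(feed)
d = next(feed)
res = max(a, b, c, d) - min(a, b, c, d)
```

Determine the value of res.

Step 1: Create generator and consume all values:
  a = next(feed) = 19
  b = next(feed) = 8
  c = next(feed) = 17
  d = next(feed) = 1
Step 2: max = 19, min = 1, res = 19 - 1 = 18.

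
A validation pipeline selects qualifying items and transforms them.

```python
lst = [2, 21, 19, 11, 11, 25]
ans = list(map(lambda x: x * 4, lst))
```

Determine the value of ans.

Step 1: Apply lambda x: x * 4 to each element:
  2 -> 8
  21 -> 84
  19 -> 76
  11 -> 44
  11 -> 44
  25 -> 100
Therefore ans = [8, 84, 76, 44, 44, 100].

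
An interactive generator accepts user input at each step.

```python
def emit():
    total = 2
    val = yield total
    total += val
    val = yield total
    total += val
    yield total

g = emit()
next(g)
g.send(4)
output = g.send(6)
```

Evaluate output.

Step 1: next() -> yield total=2.
Step 2: send(4) -> val=4, total = 2+4 = 6, yield 6.
Step 3: send(6) -> val=6, total = 6+6 = 12, yield 12.
Therefore output = 12.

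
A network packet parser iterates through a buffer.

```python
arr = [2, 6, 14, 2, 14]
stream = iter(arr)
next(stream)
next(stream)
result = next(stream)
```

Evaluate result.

Step 1: Create iterator over [2, 6, 14, 2, 14].
Step 2: next() consumes 2.
Step 3: next() consumes 6.
Step 4: next() returns 14.
Therefore result = 14.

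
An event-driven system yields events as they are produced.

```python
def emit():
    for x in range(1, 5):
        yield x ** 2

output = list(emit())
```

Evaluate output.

Step 1: For each x in range(1, 5), yield x**2:
  x=1: yield 1**2 = 1
  x=2: yield 2**2 = 4
  x=3: yield 3**2 = 9
  x=4: yield 4**2 = 16
Therefore output = [1, 4, 9, 16].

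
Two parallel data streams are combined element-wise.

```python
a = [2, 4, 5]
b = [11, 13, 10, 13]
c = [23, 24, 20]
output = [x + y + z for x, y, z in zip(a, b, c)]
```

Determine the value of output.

Step 1: zip three lists (truncates to shortest, len=3):
  2 + 11 + 23 = 36
  4 + 13 + 24 = 41
  5 + 10 + 20 = 35
Therefore output = [36, 41, 35].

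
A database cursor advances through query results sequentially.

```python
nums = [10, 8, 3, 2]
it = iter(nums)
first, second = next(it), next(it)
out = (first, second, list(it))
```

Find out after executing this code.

Step 1: Create iterator over [10, 8, 3, 2].
Step 2: first = 10, second = 8.
Step 3: Remaining elements: [3, 2].
Therefore out = (10, 8, [3, 2]).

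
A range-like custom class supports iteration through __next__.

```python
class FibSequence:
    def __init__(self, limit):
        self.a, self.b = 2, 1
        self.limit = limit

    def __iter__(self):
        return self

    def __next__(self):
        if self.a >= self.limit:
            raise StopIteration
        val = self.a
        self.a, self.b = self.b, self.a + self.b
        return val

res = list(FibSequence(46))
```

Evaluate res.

Step 1: Fibonacci-like sequence (a=2, b=1) until >= 46:
  Yield 2, then a,b = 1,3
  Yield 1, then a,b = 3,4
  Yield 3, then a,b = 4,7
  Yield 4, then a,b = 7,11
  Yield 7, then a,b = 11,18
  Yield 11, then a,b = 18,29
  Yield 18, then a,b = 29,47
  Yield 29, then a,b = 47,76
Step 2: 47 >= 46, stop.
Therefore res = [2, 1, 3, 4, 7, 11, 18, 29].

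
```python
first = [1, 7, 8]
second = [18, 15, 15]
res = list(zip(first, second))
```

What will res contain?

Step 1: zip pairs elements at same index:
  Index 0: (1, 18)
  Index 1: (7, 15)
  Index 2: (8, 15)
Therefore res = [(1, 18), (7, 15), (8, 15)].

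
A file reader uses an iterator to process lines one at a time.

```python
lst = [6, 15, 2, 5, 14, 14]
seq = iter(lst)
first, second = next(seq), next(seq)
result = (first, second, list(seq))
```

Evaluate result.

Step 1: Create iterator over [6, 15, 2, 5, 14, 14].
Step 2: first = 6, second = 15.
Step 3: Remaining elements: [2, 5, 14, 14].
Therefore result = (6, 15, [2, 5, 14, 14]).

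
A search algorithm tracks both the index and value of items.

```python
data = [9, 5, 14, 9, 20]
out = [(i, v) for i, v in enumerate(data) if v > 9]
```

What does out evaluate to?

Step 1: Filter enumerate([9, 5, 14, 9, 20]) keeping v > 9:
  (0, 9): 9 <= 9, excluded
  (1, 5): 5 <= 9, excluded
  (2, 14): 14 > 9, included
  (3, 9): 9 <= 9, excluded
  (4, 20): 20 > 9, included
Therefore out = [(2, 14), (4, 20)].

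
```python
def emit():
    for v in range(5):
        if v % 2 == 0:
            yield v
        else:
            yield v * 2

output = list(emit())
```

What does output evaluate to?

Step 1: For each v in range(5), yield v if even, else v*2:
  v=0 (even): yield 0
  v=1 (odd): yield 1*2 = 2
  v=2 (even): yield 2
  v=3 (odd): yield 3*2 = 6
  v=4 (even): yield 4
Therefore output = [0, 2, 2, 6, 4].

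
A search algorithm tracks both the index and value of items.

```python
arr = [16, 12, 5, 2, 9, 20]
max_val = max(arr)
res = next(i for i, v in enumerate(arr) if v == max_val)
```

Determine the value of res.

Step 1: max([16, 12, 5, 2, 9, 20]) = 20.
Step 2: Find first index where value == 20:
  Index 0: 16 != 20
  Index 1: 12 != 20
  Index 2: 5 != 20
  Index 3: 2 != 20
  Index 4: 9 != 20
  Index 5: 20 == 20, found!
Therefore res = 5.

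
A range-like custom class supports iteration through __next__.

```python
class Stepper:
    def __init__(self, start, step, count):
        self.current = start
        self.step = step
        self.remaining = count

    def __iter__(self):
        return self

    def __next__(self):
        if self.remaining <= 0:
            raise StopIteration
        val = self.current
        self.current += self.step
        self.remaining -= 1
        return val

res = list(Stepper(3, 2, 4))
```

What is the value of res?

Step 1: Stepper starts at 3, increments by 2, for 4 steps:
  Yield 3, then current += 2
  Yield 5, then current += 2
  Yield 7, then current += 2
  Yield 9, then current += 2
Therefore res = [3, 5, 7, 9].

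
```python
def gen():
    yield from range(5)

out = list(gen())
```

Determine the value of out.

Step 1: yield from delegates to the iterable, yielding each element.
Step 2: Collected values: [0, 1, 2, 3, 4].
Therefore out = [0, 1, 2, 3, 4].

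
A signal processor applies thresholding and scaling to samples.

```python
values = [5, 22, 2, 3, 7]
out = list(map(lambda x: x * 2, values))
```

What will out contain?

Step 1: Apply lambda x: x * 2 to each element:
  5 -> 10
  22 -> 44
  2 -> 4
  3 -> 6
  7 -> 14
Therefore out = [10, 44, 4, 6, 14].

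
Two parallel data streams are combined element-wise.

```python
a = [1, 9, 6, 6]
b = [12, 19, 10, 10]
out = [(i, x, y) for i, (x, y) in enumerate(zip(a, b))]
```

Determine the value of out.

Step 1: enumerate(zip(a, b)) gives index with paired elements:
  i=0: (1, 12)
  i=1: (9, 19)
  i=2: (6, 10)
  i=3: (6, 10)
Therefore out = [(0, 1, 12), (1, 9, 19), (2, 6, 10), (3, 6, 10)].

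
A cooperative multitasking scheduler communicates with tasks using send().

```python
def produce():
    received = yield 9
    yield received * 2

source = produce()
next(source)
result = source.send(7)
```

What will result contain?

Step 1: next(source) advances to first yield, producing 9.
Step 2: send(7) resumes, received = 7.
Step 3: yield received * 2 = 7 * 2 = 14.
Therefore result = 14.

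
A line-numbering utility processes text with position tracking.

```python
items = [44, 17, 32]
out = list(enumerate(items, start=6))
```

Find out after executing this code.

Step 1: enumerate with start=6:
  (6, 44)
  (7, 17)
  (8, 32)
Therefore out = [(6, 44), (7, 17), (8, 32)].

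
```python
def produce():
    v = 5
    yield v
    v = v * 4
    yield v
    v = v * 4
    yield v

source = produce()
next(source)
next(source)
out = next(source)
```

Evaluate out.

Step 1: Trace through generator execution:
  Yield 1: v starts at 5, yield 5
  Yield 2: v = 5 * 4 = 20, yield 20
  Yield 3: v = 20 * 4 = 80, yield 80
Step 2: First next() gets 5, second next() gets the second value, third next() yields 80.
Therefore out = 80.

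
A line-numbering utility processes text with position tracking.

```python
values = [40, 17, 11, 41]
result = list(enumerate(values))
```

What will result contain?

Step 1: enumerate pairs each element with its index:
  (0, 40)
  (1, 17)
  (2, 11)
  (3, 41)
Therefore result = [(0, 40), (1, 17), (2, 11), (3, 41)].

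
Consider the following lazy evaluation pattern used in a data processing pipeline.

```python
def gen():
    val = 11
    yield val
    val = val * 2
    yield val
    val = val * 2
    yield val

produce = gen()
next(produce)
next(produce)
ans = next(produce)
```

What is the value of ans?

Step 1: Trace through generator execution:
  Yield 1: val starts at 11, yield 11
  Yield 2: val = 11 * 2 = 22, yield 22
  Yield 3: val = 22 * 2 = 44, yield 44
Step 2: First next() gets 11, second next() gets the second value, third next() yields 44.
Therefore ans = 44.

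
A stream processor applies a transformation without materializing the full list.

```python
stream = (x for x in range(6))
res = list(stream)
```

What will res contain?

Step 1: Generator expression iterates range(6): [0, 1, 2, 3, 4, 5].
Step 2: list() collects all values.
Therefore res = [0, 1, 2, 3, 4, 5].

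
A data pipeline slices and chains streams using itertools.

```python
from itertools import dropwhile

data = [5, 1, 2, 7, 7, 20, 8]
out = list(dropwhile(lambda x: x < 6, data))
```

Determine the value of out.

Step 1: dropwhile drops elements while < 6:
  5 < 6: dropped
  1 < 6: dropped
  2 < 6: dropped
  7: kept (dropping stopped)
Step 2: Remaining elements kept regardless of condition.
Therefore out = [7, 7, 20, 8].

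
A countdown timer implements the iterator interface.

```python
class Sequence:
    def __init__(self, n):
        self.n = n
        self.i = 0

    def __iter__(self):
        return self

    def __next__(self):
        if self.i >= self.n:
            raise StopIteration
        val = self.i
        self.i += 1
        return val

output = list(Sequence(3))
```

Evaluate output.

Step 1: Sequence(3) creates an iterator counting 0 to 2.
Step 2: list() consumes all values: [0, 1, 2].
Therefore output = [0, 1, 2].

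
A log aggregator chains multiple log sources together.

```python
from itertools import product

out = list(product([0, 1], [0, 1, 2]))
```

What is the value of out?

Step 1: product([0, 1], [0, 1, 2]) gives all pairs:
  (0, 0)
  (0, 1)
  (0, 2)
  (1, 0)
  (1, 1)
  (1, 2)
Therefore out = [(0, 0), (0, 1), (0, 2), (1, 0), (1, 1), (1, 2)].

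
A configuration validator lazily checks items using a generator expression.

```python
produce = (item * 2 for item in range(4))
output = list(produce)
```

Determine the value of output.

Step 1: For each item in range(4), compute item*2:
  item=0: 0*2 = 0
  item=1: 1*2 = 2
  item=2: 2*2 = 4
  item=3: 3*2 = 6
Therefore output = [0, 2, 4, 6].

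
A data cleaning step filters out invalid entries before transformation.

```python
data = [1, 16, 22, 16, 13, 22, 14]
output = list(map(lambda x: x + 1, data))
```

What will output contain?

Step 1: Apply lambda x: x + 1 to each element:
  1 -> 2
  16 -> 17
  22 -> 23
  16 -> 17
  13 -> 14
  22 -> 23
  14 -> 15
Therefore output = [2, 17, 23, 17, 14, 23, 15].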